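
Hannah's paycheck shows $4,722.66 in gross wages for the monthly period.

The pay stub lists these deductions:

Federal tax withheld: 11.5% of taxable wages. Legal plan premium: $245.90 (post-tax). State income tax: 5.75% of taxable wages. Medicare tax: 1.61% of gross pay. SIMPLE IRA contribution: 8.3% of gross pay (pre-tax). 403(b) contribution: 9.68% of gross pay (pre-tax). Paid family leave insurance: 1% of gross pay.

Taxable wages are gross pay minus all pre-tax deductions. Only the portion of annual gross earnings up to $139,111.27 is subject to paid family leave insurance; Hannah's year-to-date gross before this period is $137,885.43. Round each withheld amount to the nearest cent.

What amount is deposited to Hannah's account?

403(b) contribution: $4,722.66 × 0.0968 = $457.15
SIMPLE IRA contribution: $4,722.66 × 0.083 = $391.98
Pre-tax total = $457.15 + $391.98 = $849.13
Taxable wages = $4,722.66 − $849.13 = $3,873.53
Federal tax withheld: $3,873.53 × 0.115 = $445.46
State income tax: $3,873.53 × 0.0575 = $222.73
Paid family leave insurance: only $139,111.27 − $137,885.43 = $1,225.84 of this check is subject → $1,225.84 × 0.01 = $12.26
Medicare tax: $4,722.66 × 0.0161 = $76.03
Legal plan premium: $245.90
Total deductions = $457.15 + $391.98 + $445.46 + $222.73 + $12.26 + $76.03 + $245.90 = $1,851.51
Net pay = $4,722.66 − $1,851.51 = $2,871.15

$2,871.15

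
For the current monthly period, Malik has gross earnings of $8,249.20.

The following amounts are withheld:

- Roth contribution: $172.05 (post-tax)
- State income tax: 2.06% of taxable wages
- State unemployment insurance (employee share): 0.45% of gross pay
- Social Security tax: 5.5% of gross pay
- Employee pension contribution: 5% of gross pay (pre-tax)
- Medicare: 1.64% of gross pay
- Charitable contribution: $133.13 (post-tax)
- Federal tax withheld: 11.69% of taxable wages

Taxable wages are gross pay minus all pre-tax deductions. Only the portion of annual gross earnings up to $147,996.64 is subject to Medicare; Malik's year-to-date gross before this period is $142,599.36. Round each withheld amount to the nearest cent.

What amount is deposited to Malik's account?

Employee pension contribution: $8,249.20 × 0.05 = $412.46
Taxable wages = $8,249.20 − $412.46 = $7,836.74
Federal tax withheld: $7,836.74 × 0.1169 = $916.11
State income tax: $7,836.74 × 0.0206 = $161.44
Medicare: only $147,996.64 − $142,599.36 = $5,397.28 of this check is subject → $5,397.28 × 0.0164 = $88.52
Social Security tax: $8,249.20 × 0.055 = $453.71
State unemployment insurance (employee share): $8,249.20 × 0.0045 = $37.12
Roth contribution: $172.05
Charitable contribution: $133.13
Total deductions = $412.46 + $916.11 + $161.44 + $88.52 + $453.71 + $37.12 + $172.05 + $133.13 = $2,374.54
Net pay = $8,249.20 − $2,374.54 = $5,874.66

$5,874.66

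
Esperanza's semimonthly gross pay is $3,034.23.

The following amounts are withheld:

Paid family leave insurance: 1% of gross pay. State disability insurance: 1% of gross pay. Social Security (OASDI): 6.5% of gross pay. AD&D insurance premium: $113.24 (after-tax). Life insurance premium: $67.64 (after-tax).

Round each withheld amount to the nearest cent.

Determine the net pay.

$2,595.45

Social Security (OASDI): $3,034.23 × 0.065 = $197.22
Paid family leave insurance: $3,034.23 × 0.01 = $30.34
State disability insurance: $3,034.23 × 0.01 = $30.34
Life insurance premium: $67.64
AD&D insurance premium: $113.24
Total deductions = $197.22 + $30.34 + $30.34 + $67.64 + $113.24 = $438.78
Net pay = $3,034.23 − $438.78 = $2,595.45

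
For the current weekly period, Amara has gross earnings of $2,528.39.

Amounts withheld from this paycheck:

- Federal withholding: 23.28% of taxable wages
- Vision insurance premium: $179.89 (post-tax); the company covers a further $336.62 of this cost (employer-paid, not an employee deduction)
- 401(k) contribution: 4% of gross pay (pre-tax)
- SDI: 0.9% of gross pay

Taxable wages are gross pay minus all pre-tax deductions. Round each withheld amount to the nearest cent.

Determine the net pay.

$1,659.54

401(k) contribution: $2,528.39 × 0.04 = $101.14
Taxable wages = $2,528.39 − $101.14 = $2,427.25
Federal withholding: $2,427.25 × 0.2328 = $565.06
SDI: $2,528.39 × 0.009 = $22.76
Vision insurance premium: $179.89
(Employer's $336.62 toward vision insurance premium is not withheld from the employee.)
Total deductions = $101.14 + $565.06 + $22.76 + $179.89 = $868.85
Net pay = $2,528.39 − $868.85 = $1,659.54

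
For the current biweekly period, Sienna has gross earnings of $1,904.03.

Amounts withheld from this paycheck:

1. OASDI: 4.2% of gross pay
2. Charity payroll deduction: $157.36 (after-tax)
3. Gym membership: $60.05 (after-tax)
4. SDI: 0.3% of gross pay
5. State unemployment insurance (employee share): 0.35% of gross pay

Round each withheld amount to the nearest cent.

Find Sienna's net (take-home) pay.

State unemployment insurance (employee share): $1,904.03 × 0.0035 = $6.66
OASDI: $1,904.03 × 0.042 = $79.97
SDI: $1,904.03 × 0.003 = $5.71
Gym membership: $60.05
Charity payroll deduction: $157.36
Total deductions = $6.66 + $79.97 + $5.71 + $60.05 + $157.36 = $309.75
Net pay = $1,904.03 − $309.75 = $1,594.28

$1,594.28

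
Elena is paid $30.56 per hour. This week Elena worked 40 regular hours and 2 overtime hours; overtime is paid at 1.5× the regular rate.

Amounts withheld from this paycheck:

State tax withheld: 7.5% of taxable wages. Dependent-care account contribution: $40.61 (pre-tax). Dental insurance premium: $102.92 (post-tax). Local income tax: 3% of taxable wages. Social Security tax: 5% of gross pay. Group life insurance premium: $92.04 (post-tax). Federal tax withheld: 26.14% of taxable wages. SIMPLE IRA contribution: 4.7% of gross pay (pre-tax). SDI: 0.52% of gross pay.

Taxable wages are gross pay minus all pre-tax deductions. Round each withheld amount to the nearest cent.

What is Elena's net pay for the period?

Regular pay: 40 × $30.56 = $1222.40
Overtime pay: 2 × $30.56 × 1.5 = $91.68
Gross pay = $1222.40 + $91.68 = $1314.08
SIMPLE IRA contribution: $1314.08 × 0.047 = $61.76
Dependent-care account contribution: $40.61
Pre-tax total = $61.76 + $40.61 = $102.37
Taxable wages = $1314.08 − $102.37 = $1211.71
Federal tax withheld: $1211.71 × 0.2614 = $316.74
State tax withheld: $1211.71 × 0.075 = $90.88
Local income tax: $1211.71 × 0.03 = $36.35
SDI: $1314.08 × 0.0052 = $6.83
Social Security tax: $1314.08 × 0.05 = $65.70
Dental insurance premium: $102.92
Group life insurance premium: $92.04
Total deductions = $61.76 + $40.61 + $316.74 + $90.88 + $36.35 + $6.83 + $65.70 + $102.92 + $92.04 = $813.83
Net pay = $1314.08 − $813.83 = $500.25

$500.25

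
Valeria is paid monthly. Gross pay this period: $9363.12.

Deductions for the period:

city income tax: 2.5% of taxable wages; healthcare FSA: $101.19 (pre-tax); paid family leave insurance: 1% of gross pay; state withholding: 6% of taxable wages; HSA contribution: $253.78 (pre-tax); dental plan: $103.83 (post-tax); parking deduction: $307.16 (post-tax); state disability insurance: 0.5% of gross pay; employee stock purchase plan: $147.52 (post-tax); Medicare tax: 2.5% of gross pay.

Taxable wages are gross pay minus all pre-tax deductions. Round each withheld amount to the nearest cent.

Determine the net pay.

Healthcare FSA: $101.19
HSA contribution: $253.78
Pre-tax total = $101.19 + $253.78 = $354.97
Taxable wages = $9363.12 − $354.97 = $9008.15
State withholding: $9008.15 × 0.06 = $540.49
City income tax: $9008.15 × 0.025 = $225.20
Paid family leave insurance: $9363.12 × 0.01 = $93.63
Medicare tax: $9363.12 × 0.025 = $234.08
State disability insurance: $9363.12 × 0.005 = $46.82
Employee stock purchase plan: $147.52
Parking deduction: $307.16
Dental plan: $103.83
Total deductions = $101.19 + $253.78 + $540.49 + $225.20 + $93.63 + $234.08 + $46.82 + $147.52 + $307.16 + $103.83 = $2053.70
Net pay = $9363.12 − $2053.70 = $7309.42

$7309.42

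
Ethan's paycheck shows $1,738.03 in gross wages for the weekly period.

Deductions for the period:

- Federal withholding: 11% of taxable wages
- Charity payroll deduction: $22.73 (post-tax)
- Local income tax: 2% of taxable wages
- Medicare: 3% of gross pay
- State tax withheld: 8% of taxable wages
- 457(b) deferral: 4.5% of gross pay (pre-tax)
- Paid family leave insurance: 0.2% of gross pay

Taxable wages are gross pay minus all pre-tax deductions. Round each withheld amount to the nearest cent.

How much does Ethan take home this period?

$1,232.90

457(b) deferral: $1,738.03 × 0.045 = $78.21
Taxable wages = $1,738.03 − $78.21 = $1,659.82
State tax withheld: $1,659.82 × 0.08 = $132.79
Federal withholding: $1,659.82 × 0.11 = $182.58
Local income tax: $1,659.82 × 0.02 = $33.20
Medicare: $1,738.03 × 0.03 = $52.14
Paid family leave insurance: $1,738.03 × 0.002 = $3.48
Charity payroll deduction: $22.73
Total deductions = $78.21 + $132.79 + $182.58 + $33.20 + $52.14 + $3.48 + $22.73 = $505.13
Net pay = $1,738.03 − $505.13 = $1,232.90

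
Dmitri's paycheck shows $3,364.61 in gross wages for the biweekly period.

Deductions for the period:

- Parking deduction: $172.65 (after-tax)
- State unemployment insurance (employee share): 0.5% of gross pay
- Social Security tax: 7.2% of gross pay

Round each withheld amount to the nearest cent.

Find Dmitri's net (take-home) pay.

Social Security tax: $3,364.61 × 0.072 = $242.25
State unemployment insurance (employee share): $3,364.61 × 0.005 = $16.82
Parking deduction: $172.65
Total deductions = $242.25 + $16.82 + $172.65 = $431.72
Net pay = $3,364.61 − $431.72 = $2,932.89

$2,932.89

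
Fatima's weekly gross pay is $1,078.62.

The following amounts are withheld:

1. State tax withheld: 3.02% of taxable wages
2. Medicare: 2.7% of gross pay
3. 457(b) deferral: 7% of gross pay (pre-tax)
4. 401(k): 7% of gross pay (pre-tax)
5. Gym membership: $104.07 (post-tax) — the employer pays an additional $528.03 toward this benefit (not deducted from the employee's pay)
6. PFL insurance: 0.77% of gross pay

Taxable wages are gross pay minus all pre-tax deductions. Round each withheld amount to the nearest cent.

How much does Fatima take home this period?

401(k): $1,078.62 × 0.07 = $75.50
457(b) deferral: $1,078.62 × 0.07 = $75.50
Pre-tax total = $75.50 + $75.50 = $151.00
Taxable wages = $1,078.62 − $151.00 = $927.62
State tax withheld: $927.62 × 0.0302 = $28.01
PFL insurance: $1,078.62 × 0.0077 = $8.31
Medicare: $1,078.62 × 0.027 = $29.12
Gym membership: $104.07
(Employer's $528.03 toward gym membership is not withheld from the employee.)
Total deductions = $75.50 + $75.50 + $28.01 + $8.31 + $29.12 + $104.07 = $320.51
Net pay = $1,078.62 − $320.51 = $758.11

$758.11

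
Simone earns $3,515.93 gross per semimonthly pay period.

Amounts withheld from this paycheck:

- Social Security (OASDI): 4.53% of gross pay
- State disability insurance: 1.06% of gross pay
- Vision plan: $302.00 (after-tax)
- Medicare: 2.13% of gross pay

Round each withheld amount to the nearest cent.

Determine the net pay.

$2,942.50

Social Security (OASDI): $3,515.93 × 0.0453 = $159.27
Medicare: $3,515.93 × 0.0213 = $74.89
State disability insurance: $3,515.93 × 0.0106 = $37.27
Vision plan: $302.00
Total deductions = $159.27 + $74.89 + $37.27 + $302.00 = $573.43
Net pay = $3,515.93 − $573.43 = $2,942.50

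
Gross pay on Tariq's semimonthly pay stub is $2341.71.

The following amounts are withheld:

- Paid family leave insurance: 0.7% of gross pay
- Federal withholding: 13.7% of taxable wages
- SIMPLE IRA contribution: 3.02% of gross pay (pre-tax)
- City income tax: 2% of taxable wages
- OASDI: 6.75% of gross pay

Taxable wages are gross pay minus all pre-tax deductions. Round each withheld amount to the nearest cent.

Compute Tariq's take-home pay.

SIMPLE IRA contribution: $2341.71 × 0.0302 = $70.72
Taxable wages = $2341.71 − $70.72 = $2270.99
Federal withholding: $2270.99 × 0.137 = $311.13
City income tax: $2270.99 × 0.02 = $45.42
OASDI: $2341.71 × 0.0675 = $158.07
Paid family leave insurance: $2341.71 × 0.007 = $16.39
Total deductions = $70.72 + $311.13 + $45.42 + $158.07 + $16.39 = $601.73
Net pay = $2341.71 − $601.73 = $1739.98

$1739.98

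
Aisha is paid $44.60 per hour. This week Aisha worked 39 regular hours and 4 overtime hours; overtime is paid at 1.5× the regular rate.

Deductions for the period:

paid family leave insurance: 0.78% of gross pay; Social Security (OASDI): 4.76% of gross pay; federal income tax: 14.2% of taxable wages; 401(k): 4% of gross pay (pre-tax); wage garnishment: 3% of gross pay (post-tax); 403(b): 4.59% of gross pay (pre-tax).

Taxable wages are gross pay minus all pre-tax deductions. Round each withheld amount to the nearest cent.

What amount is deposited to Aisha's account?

$1,402.70

Regular pay: 39 × $44.60 = $1,739.40
Overtime pay: 4 × $44.60 × 1.5 = $267.60
Gross pay = $1,739.40 + $267.60 = $2,007.00
403(b): $2,007.00 × 0.0459 = $92.12
401(k): $2,007.00 × 0.04 = $80.28
Pre-tax total = $92.12 + $80.28 = $172.40
Taxable wages = $2,007.00 − $172.40 = $1,834.60
Federal income tax: $1,834.60 × 0.142 = $260.51
Paid family leave insurance: $2,007.00 × 0.0078 = $15.65
Social Security (OASDI): $2,007.00 × 0.0476 = $95.53
Wage garnishment: $2,007.00 × 0.03 = $60.21
Total deductions = $92.12 + $80.28 + $260.51 + $15.65 + $95.53 + $60.21 = $604.30
Net pay = $2,007.00 − $604.30 = $1,402.70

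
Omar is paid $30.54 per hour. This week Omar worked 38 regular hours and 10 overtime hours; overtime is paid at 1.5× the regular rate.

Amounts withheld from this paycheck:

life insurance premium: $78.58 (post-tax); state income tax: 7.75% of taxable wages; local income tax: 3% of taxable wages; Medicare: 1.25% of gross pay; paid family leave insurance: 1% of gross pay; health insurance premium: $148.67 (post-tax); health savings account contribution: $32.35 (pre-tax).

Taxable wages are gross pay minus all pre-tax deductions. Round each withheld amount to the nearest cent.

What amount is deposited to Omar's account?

$1152.07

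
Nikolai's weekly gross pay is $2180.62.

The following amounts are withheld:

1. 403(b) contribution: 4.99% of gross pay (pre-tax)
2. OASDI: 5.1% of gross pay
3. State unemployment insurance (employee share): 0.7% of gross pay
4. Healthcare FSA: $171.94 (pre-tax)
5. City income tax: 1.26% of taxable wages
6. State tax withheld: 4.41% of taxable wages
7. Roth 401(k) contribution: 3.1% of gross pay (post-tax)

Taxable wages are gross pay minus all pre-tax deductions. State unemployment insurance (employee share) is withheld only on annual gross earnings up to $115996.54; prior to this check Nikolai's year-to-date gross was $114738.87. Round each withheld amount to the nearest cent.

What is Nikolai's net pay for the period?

Healthcare FSA: $171.94
403(b) contribution: $2180.62 × 0.0499 = $108.81
Pre-tax total = $171.94 + $108.81 = $280.75
Taxable wages = $2180.62 − $280.75 = $1899.87
State tax withheld: $1899.87 × 0.0441 = $83.78
City income tax: $1899.87 × 0.0126 = $23.94
State unemployment insurance (employee share): only $115996.54 − $114738.87 = $1257.67 of this check is subject → $1257.67 × 0.007 = $8.80
OASDI: $2180.62 × 0.051 = $111.21
Roth 401(k) contribution: $2180.62 × 0.031 = $67.60
Total deductions = $171.94 + $108.81 + $83.78 + $23.94 + $8.80 + $111.21 + $67.60 = $576.08
Net pay = $2180.62 − $576.08 = $1604.54

$1604.54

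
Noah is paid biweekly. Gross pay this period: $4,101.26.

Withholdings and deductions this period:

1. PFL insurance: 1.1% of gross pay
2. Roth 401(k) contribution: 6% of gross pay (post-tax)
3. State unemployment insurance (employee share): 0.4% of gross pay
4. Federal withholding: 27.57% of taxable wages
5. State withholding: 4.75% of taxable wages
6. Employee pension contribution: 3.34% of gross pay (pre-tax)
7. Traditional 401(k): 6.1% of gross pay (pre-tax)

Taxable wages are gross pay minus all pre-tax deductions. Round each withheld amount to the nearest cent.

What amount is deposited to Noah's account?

$2,206.10

Traditional 401(k): $4,101.26 × 0.061 = $250.18
Employee pension contribution: $4,101.26 × 0.0334 = $136.98
Pre-tax total = $250.18 + $136.98 = $387.16
Taxable wages = $4,101.26 − $387.16 = $3,714.10
Federal withholding: $3,714.10 × 0.2757 = $1,023.98
State withholding: $3,714.10 × 0.0475 = $176.42
PFL insurance: $4,101.26 × 0.011 = $45.11
State unemployment insurance (employee share): $4,101.26 × 0.004 = $16.41
Roth 401(k) contribution: $4,101.26 × 0.06 = $246.08
Total deductions = $250.18 + $136.98 + $1,023.98 + $176.42 + $45.11 + $16.41 + $246.08 = $1,895.16
Net pay = $4,101.26 − $1,895.16 = $2,206.10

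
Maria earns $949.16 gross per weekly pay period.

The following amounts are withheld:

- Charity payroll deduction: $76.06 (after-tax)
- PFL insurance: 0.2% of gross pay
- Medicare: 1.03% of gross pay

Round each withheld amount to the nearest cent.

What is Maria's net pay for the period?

Medicare: $949.16 × 0.0103 = $9.78
PFL insurance: $949.16 × 0.002 = $1.90
Charity payroll deduction: $76.06
Total deductions = $9.78 + $1.90 + $76.06 = $87.74
Net pay = $949.16 − $87.74 = $861.42

$861.42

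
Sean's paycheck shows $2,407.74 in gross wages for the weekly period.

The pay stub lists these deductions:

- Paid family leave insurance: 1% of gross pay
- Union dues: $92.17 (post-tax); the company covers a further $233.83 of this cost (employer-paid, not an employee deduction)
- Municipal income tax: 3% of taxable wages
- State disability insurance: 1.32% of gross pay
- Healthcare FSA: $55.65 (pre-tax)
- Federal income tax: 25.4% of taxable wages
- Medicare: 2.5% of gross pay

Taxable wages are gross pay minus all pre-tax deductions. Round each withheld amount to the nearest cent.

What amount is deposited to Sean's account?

$1,475.88

Healthcare FSA: $55.65
Taxable wages = $2,407.74 − $55.65 = $2,352.09
Municipal income tax: $2,352.09 × 0.03 = $70.56
Federal income tax: $2,352.09 × 0.254 = $597.43
Paid family leave insurance: $2,407.74 × 0.01 = $24.08
Medicare: $2,407.74 × 0.025 = $60.19
State disability insurance: $2,407.74 × 0.0132 = $31.78
Union dues: $92.17
(Employer's $233.83 toward union dues is not withheld from the employee.)
Total deductions = $55.65 + $70.56 + $597.43 + $24.08 + $60.19 + $31.78 + $92.17 = $931.86
Net pay = $2,407.74 − $931.86 = $1,475.88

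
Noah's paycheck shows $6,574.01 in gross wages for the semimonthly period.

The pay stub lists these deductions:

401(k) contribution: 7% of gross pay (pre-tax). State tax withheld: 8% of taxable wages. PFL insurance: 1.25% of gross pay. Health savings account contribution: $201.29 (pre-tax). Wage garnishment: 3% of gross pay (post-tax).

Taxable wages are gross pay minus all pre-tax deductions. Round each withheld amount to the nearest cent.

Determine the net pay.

$5,160.14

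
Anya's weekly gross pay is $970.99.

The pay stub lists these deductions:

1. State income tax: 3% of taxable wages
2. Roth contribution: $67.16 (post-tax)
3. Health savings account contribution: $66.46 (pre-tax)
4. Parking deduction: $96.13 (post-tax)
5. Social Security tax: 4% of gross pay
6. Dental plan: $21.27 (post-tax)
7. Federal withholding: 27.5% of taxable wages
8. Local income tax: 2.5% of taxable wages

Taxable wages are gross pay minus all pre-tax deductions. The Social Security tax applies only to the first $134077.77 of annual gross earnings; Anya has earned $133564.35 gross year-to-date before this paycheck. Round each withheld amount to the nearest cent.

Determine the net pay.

$400.93

Health savings account contribution: $66.46
Taxable wages = $970.99 − $66.46 = $904.53
Local income tax: $904.53 × 0.025 = $22.61
Federal withholding: $904.53 × 0.275 = $248.75
State income tax: $904.53 × 0.03 = $27.14
Social Security tax: only $134077.77 − $133564.35 = $513.42 of this check is subject → $513.42 × 0.04 = $20.54
Dental plan: $21.27
Parking deduction: $96.13
Roth contribution: $67.16
Total deductions = $66.46 + $22.61 + $248.75 + $27.14 + $20.54 + $21.27 + $96.13 + $67.16 = $570.06
Net pay = $970.99 − $570.06 = $400.93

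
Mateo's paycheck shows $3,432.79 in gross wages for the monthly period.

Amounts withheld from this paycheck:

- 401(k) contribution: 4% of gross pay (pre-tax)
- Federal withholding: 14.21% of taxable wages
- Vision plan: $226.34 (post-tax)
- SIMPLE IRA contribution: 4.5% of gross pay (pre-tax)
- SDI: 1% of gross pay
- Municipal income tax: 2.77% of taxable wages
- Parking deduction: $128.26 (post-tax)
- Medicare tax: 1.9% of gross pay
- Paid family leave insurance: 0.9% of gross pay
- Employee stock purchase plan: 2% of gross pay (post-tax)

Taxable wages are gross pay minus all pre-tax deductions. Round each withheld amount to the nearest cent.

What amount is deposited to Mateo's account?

$2,053.94

401(k) contribution: $3,432.79 × 0.04 = $137.31
SIMPLE IRA contribution: $3,432.79 × 0.045 = $154.48
Pre-tax total = $137.31 + $154.48 = $291.79
Taxable wages = $3,432.79 − $291.79 = $3,141.00
Municipal income tax: $3,141.00 × 0.0277 = $87.01
Federal withholding: $3,141.00 × 0.1421 = $446.34
Medicare tax: $3,432.79 × 0.019 = $65.22
SDI: $3,432.79 × 0.01 = $34.33
Paid family leave insurance: $3,432.79 × 0.009 = $30.90
Vision plan: $226.34
Parking deduction: $128.26
Employee stock purchase plan: $3,432.79 × 0.02 = $68.66
Total deductions = $137.31 + $154.48 + $87.01 + $446.34 + $65.22 + $34.33 + $30.90 + $226.34 + $128.26 + $68.66 = $1,378.85
Net pay = $3,432.79 − $1,378.85 = $2,053.94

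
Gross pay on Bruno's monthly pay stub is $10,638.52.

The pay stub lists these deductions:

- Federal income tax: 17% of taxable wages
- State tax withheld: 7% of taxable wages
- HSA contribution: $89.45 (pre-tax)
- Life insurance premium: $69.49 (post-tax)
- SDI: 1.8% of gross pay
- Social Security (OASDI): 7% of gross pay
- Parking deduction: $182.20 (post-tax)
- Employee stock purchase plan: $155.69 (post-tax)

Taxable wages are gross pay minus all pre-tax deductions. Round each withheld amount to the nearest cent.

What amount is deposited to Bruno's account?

$6,673.73

HSA contribution: $89.45
Taxable wages = $10,638.52 − $89.45 = $10,549.07
State tax withheld: $10,549.07 × 0.07 = $738.43
Federal income tax: $10,549.07 × 0.17 = $1,793.34
SDI: $10,638.52 × 0.018 = $191.49
Social Security (OASDI): $10,638.52 × 0.07 = $744.70
Parking deduction: $182.20
Employee stock purchase plan: $155.69
Life insurance premium: $69.49
Total deductions = $89.45 + $738.43 + $1,793.34 + $191.49 + $744.70 + $182.20 + $155.69 + $69.49 = $3,964.79
Net pay = $10,638.52 − $3,964.79 = $6,673.73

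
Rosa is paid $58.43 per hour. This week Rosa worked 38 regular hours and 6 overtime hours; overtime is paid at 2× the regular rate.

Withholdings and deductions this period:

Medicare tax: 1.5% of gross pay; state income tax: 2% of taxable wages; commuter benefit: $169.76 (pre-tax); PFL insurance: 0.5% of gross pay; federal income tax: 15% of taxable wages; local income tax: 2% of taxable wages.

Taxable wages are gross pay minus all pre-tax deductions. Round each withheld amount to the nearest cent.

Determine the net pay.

$2,170.49

Regular pay: 38 × $58.43 = $2,220.34
Overtime pay: 6 × $58.43 × 2 = $701.16
Gross pay = $2,220.34 + $701.16 = $2,921.50
Commuter benefit: $169.76
Taxable wages = $2,921.50 − $169.76 = $2,751.74
State income tax: $2,751.74 × 0.02 = $55.03
Federal income tax: $2,751.74 × 0.15 = $412.76
Local income tax: $2,751.74 × 0.02 = $55.03
Medicare tax: $2,921.50 × 0.015 = $43.82
PFL insurance: $2,921.50 × 0.005 = $14.61
Total deductions = $169.76 + $55.03 + $412.76 + $55.03 + $43.82 + $14.61 = $751.01
Net pay = $2,921.50 − $751.01 = $2,170.49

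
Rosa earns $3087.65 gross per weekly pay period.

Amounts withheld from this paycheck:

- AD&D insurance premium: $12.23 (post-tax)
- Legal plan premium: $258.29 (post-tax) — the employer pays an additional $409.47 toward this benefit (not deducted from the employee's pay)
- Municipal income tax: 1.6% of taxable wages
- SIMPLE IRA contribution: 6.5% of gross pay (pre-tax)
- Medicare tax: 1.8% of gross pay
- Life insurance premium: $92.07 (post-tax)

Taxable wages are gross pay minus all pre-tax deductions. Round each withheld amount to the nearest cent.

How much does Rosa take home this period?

$2422.59

SIMPLE IRA contribution: $3087.65 × 0.065 = $200.70
Taxable wages = $3087.65 − $200.70 = $2886.95
Municipal income tax: $2886.95 × 0.016 = $46.19
Medicare tax: $3087.65 × 0.018 = $55.58
Legal plan premium: $258.29
Life insurance premium: $92.07
AD&D insurance premium: $12.23
(Employer's $409.47 toward legal plan premium is not withheld from the employee.)
Total deductions = $200.70 + $46.19 + $55.58 + $258.29 + $92.07 + $12.23 = $665.06
Net pay = $3087.65 − $665.06 = $2422.59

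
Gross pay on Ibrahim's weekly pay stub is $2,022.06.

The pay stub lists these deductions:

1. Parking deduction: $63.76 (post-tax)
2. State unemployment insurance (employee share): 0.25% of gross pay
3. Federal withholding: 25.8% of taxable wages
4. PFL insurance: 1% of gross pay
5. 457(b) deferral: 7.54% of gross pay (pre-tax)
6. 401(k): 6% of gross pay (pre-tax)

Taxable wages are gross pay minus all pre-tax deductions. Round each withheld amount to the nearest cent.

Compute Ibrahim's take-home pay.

$1,208.18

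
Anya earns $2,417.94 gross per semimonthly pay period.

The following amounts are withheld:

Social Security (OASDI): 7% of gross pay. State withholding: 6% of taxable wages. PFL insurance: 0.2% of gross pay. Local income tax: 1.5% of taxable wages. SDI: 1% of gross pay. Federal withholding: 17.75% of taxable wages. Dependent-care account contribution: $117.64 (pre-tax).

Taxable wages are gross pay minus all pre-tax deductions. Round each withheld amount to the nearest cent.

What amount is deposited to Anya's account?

$1,521.20

Dependent-care account contribution: $117.64
Taxable wages = $2,417.94 − $117.64 = $2,300.30
Federal withholding: $2,300.30 × 0.1775 = $408.30
State withholding: $2,300.30 × 0.06 = $138.02
Local income tax: $2,300.30 × 0.015 = $34.50
SDI: $2,417.94 × 0.01 = $24.18
Social Security (OASDI): $2,417.94 × 0.07 = $169.26
PFL insurance: $2,417.94 × 0.002 = $4.84
Total deductions = $117.64 + $408.30 + $138.02 + $34.50 + $24.18 + $169.26 + $4.84 = $896.74
Net pay = $2,417.94 − $896.74 = $1,521.20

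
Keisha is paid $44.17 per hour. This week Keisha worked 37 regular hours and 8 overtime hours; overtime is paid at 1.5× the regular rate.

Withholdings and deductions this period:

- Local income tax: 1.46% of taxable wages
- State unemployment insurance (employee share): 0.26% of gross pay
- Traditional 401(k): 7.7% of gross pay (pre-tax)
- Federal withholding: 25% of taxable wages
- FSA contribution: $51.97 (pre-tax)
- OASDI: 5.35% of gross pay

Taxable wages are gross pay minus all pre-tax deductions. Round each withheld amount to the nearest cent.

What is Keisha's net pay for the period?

Regular pay: 37 × $44.17 = $1,634.29
Overtime pay: 8 × $44.17 × 1.5 = $530.04
Gross pay = $1,634.29 + $530.04 = $2,164.33
FSA contribution: $51.97
Traditional 401(k): $2,164.33 × 0.077 = $166.65
Pre-tax total = $51.97 + $166.65 = $218.62
Taxable wages = $2,164.33 − $218.62 = $1,945.71
Local income tax: $1,945.71 × 0.0146 = $28.41
Federal withholding: $1,945.71 × 0.25 = $486.43
State unemployment insurance (employee share): $2,164.33 × 0.0026 = $5.63
OASDI: $2,164.33 × 0.0535 = $115.79
Total deductions = $51.97 + $166.65 + $28.41 + $486.43 + $5.63 + $115.79 = $854.88
Net pay = $2,164.33 − $854.88 = $1,309.45

$1,309.45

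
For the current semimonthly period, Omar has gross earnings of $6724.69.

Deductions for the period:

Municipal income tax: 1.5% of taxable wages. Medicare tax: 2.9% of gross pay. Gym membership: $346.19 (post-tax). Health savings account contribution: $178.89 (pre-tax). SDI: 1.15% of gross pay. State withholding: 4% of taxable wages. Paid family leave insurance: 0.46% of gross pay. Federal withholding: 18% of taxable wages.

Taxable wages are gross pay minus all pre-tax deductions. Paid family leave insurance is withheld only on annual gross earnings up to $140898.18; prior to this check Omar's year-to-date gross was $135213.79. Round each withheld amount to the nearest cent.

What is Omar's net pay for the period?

$4362.85

Health savings account contribution: $178.89
Taxable wages = $6724.69 − $178.89 = $6545.80
State withholding: $6545.80 × 0.04 = $261.83
Federal withholding: $6545.80 × 0.18 = $1178.24
Municipal income tax: $6545.80 × 0.015 = $98.19
Medicare tax: $6724.69 × 0.029 = $195.02
Paid family leave insurance: only $140898.18 − $135213.79 = $5684.39 of this check is subject → $5684.39 × 0.0046 = $26.15
SDI: $6724.69 × 0.0115 = $77.33
Gym membership: $346.19
Total deductions = $178.89 + $261.83 + $1178.24 + $98.19 + $195.02 + $26.15 + $77.33 + $346.19 = $2361.84
Net pay = $6724.69 − $2361.84 = $4362.85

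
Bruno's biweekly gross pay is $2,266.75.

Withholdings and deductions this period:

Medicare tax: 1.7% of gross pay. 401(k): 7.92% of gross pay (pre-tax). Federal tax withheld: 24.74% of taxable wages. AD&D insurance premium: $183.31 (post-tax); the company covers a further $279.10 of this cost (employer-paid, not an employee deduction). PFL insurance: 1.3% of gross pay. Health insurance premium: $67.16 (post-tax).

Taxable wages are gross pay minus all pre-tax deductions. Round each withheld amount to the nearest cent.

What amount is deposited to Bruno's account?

401(k): $2,266.75 × 0.0792 = $179.53
Taxable wages = $2,266.75 − $179.53 = $2,087.22
Federal tax withheld: $2,087.22 × 0.2474 = $516.38
PFL insurance: $2,266.75 × 0.013 = $29.47
Medicare tax: $2,266.75 × 0.017 = $38.53
Health insurance premium: $67.16
AD&D insurance premium: $183.31
(Employer's $279.10 toward AD&D insurance premium is not withheld from the employee.)
Total deductions = $179.53 + $516.38 + $29.47 + $38.53 + $67.16 + $183.31 = $1,014.38
Net pay = $2,266.75 − $1,014.38 = $1,252.37

$1,252.37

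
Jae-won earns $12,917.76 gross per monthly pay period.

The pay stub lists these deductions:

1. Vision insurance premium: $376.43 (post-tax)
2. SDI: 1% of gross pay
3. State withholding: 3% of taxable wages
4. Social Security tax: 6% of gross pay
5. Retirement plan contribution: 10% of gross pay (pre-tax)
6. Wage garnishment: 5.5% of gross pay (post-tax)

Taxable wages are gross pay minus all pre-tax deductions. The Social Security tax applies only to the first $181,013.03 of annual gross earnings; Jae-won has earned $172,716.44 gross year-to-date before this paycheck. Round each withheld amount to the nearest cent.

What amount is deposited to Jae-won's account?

$9,563.31

Retirement plan contribution: $12,917.76 × 0.1 = $1,291.78
Taxable wages = $12,917.76 − $1,291.78 = $11,625.98
State withholding: $11,625.98 × 0.03 = $348.78
Social Security tax: only $181,013.03 − $172,716.44 = $8,296.59 of this check is subject → $8,296.59 × 0.06 = $497.80
SDI: $12,917.76 × 0.01 = $129.18
Vision insurance premium: $376.43
Wage garnishment: $12,917.76 × 0.055 = $710.48
Total deductions = $1,291.78 + $348.78 + $497.80 + $129.18 + $376.43 + $710.48 = $3,354.45
Net pay = $12,917.76 − $3,354.45 = $9,563.31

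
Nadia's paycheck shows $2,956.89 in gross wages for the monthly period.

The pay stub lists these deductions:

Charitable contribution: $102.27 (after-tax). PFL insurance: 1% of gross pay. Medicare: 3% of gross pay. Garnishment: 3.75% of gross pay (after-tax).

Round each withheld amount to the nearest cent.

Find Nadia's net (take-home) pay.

Medicare: $2,956.89 × 0.03 = $88.71
PFL insurance: $2,956.89 × 0.01 = $29.57
Charitable contribution: $102.27
Garnishment: $2,956.89 × 0.0375 = $110.88
Total deductions = $88.71 + $29.57 + $102.27 + $110.88 = $331.43
Net pay = $2,956.89 − $331.43 = $2,625.46

$2,625.46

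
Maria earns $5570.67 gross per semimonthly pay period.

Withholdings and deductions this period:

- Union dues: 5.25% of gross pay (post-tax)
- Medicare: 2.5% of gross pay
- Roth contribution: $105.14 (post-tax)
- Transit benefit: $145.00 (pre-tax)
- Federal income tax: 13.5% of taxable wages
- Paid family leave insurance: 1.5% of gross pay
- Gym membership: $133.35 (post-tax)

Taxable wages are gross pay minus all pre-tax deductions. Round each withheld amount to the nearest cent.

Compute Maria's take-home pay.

Transit benefit: $145.00
Taxable wages = $5570.67 − $145.00 = $5425.67
Federal income tax: $5425.67 × 0.135 = $732.47
Paid family leave insurance: $5570.67 × 0.015 = $83.56
Medicare: $5570.67 × 0.025 = $139.27
Roth contribution: $105.14
Union dues: $5570.67 × 0.0525 = $292.46
Gym membership: $133.35
Total deductions = $145.00 + $732.47 + $83.56 + $139.27 + $105.14 + $292.46 + $133.35 = $1631.25
Net pay = $5570.67 − $1631.25 = $3939.42

$3939.42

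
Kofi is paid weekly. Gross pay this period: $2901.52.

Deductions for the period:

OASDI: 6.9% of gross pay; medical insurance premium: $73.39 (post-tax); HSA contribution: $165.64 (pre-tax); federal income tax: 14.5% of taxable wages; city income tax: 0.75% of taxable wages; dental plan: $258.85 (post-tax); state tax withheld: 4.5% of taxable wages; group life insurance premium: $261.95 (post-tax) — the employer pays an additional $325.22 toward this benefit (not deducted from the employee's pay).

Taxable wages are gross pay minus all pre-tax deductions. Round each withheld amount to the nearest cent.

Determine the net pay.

HSA contribution: $165.64
Taxable wages = $2901.52 − $165.64 = $2735.88
Federal income tax: $2735.88 × 0.145 = $396.70
State tax withheld: $2735.88 × 0.045 = $123.11
City income tax: $2735.88 × 0.0075 = $20.52
OASDI: $2901.52 × 0.069 = $200.20
Dental plan: $258.85
Group life insurance premium: $261.95
Medical insurance premium: $73.39
(Employer's $325.22 toward group life insurance premium is not withheld from the employee.)
Total deductions = $165.64 + $396.70 + $123.11 + $20.52 + $200.20 + $258.85 + $261.95 + $73.39 = $1500.36
Net pay = $2901.52 − $1500.36 = $1401.16

$1401.16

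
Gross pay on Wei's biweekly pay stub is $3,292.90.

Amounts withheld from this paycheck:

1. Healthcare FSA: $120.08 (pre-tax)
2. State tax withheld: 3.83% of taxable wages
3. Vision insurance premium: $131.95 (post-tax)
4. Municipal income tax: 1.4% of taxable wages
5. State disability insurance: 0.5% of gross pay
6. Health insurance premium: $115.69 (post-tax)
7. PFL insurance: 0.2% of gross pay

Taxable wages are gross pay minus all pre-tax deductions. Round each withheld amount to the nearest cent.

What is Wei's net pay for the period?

Healthcare FSA: $120.08
Taxable wages = $3,292.90 − $120.08 = $3,172.82
Municipal income tax: $3,172.82 × 0.014 = $44.42
State tax withheld: $3,172.82 × 0.0383 = $121.52
PFL insurance: $3,292.90 × 0.002 = $6.59
State disability insurance: $3,292.90 × 0.005 = $16.46
Health insurance premium: $115.69
Vision insurance premium: $131.95
Total deductions = $120.08 + $44.42 + $121.52 + $6.59 + $16.46 + $115.69 + $131.95 = $556.71
Net pay = $3,292.90 − $556.71 = $2,736.19

$2,736.19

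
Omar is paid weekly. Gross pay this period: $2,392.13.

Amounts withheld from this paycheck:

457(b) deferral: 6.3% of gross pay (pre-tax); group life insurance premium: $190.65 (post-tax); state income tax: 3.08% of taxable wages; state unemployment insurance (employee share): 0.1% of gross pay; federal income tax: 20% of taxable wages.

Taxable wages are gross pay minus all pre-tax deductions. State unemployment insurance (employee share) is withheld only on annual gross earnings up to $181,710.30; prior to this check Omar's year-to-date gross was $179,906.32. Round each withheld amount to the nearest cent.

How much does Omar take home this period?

$1,531.65

457(b) deferral: $2,392.13 × 0.063 = $150.70
Taxable wages = $2,392.13 − $150.70 = $2,241.43
Federal income tax: $2,241.43 × 0.2 = $448.29
State income tax: $2,241.43 × 0.0308 = $69.04
State unemployment insurance (employee share): only $181,710.30 − $179,906.32 = $1,803.98 of this check is subject → $1,803.98 × 0.001 = $1.80
Group life insurance premium: $190.65
Total deductions = $150.70 + $448.29 + $69.04 + $1.80 + $190.65 = $860.48
Net pay = $2,392.13 − $860.48 = $1,531.65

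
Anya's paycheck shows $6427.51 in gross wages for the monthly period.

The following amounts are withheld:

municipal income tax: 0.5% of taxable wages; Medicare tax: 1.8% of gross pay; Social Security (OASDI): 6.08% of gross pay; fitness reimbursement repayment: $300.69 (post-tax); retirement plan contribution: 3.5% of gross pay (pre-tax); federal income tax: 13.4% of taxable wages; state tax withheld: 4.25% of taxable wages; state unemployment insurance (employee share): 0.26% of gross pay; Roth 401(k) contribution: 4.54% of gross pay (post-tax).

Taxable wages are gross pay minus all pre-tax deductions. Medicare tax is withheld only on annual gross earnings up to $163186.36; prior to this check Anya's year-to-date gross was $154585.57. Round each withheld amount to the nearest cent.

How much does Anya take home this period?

$3961.09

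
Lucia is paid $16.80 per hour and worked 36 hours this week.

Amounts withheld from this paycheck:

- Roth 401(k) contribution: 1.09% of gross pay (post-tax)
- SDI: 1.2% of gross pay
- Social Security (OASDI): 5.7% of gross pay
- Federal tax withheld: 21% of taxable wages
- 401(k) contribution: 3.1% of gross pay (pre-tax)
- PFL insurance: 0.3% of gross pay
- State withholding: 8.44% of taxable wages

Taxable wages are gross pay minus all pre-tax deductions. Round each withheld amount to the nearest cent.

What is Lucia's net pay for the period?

Gross pay: 36 × $16.80 = $604.80
401(k) contribution: $604.80 × 0.031 = $18.75
Taxable wages = $604.80 − $18.75 = $586.05
State withholding: $586.05 × 0.0844 = $49.46
Federal tax withheld: $586.05 × 0.21 = $123.07
SDI: $604.80 × 0.012 = $7.26
PFL insurance: $604.80 × 0.003 = $1.81
Social Security (OASDI): $604.80 × 0.057 = $34.47
Roth 401(k) contribution: $604.80 × 0.0109 = $6.59
Total deductions = $18.75 + $49.46 + $123.07 + $7.26 + $1.81 + $34.47 + $6.59 = $241.41
Net pay = $604.80 − $241.41 = $363.39

$363.39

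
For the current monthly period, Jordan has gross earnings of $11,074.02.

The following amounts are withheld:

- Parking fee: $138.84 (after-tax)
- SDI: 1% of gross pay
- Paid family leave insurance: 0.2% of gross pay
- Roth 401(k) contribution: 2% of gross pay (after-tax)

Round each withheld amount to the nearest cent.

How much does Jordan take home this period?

Paid family leave insurance: $11,074.02 × 0.002 = $22.15
SDI: $11,074.02 × 0.01 = $110.74
Roth 401(k) contribution: $11,074.02 × 0.02 = $221.48
Parking fee: $138.84
Total deductions = $22.15 + $110.74 + $221.48 + $138.84 = $493.21
Net pay = $11,074.02 − $493.21 = $10,580.81

$10,580.81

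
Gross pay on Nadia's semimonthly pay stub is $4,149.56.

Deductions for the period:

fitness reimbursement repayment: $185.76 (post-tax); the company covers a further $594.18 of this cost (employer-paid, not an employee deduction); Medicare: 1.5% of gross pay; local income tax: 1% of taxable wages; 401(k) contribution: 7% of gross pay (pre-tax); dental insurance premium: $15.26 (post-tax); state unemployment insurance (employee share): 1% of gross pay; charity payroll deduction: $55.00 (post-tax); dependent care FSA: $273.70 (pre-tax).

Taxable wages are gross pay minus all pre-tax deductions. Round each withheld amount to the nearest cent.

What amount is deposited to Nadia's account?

$3,189.78

401(k) contribution: $4,149.56 × 0.07 = $290.47
Dependent care FSA: $273.70
Pre-tax total = $290.47 + $273.70 = $564.17
Taxable wages = $4,149.56 − $564.17 = $3,585.39
Local income tax: $3,585.39 × 0.01 = $35.85
State unemployment insurance (employee share): $4,149.56 × 0.01 = $41.50
Medicare: $4,149.56 × 0.015 = $62.24
Charity payroll deduction: $55.00
Fitness reimbursement repayment: $185.76
Dental insurance premium: $15.26
(Employer's $594.18 toward fitness reimbursement repayment is not withheld from the employee.)
Total deductions = $290.47 + $273.70 + $35.85 + $41.50 + $62.24 + $55.00 + $185.76 + $15.26 = $959.78
Net pay = $4,149.56 − $959.78 = $3,189.78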